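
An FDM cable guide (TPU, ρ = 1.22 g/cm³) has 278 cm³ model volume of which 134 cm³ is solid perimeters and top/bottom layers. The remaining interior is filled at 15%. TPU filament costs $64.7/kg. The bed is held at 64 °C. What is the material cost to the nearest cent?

$12.28

Infill region = 278 − 134, so 144 cm³.
Infill deposited = 0.15 × 144, so 21.6 cm³.
Total extruded = 134 + 21.6 = 155.6 cm³.
Mass = 155.6 × 1.22 = 189.832 g.
At $64.7/kg: 189.832/1000 × 64.7 = $12.28.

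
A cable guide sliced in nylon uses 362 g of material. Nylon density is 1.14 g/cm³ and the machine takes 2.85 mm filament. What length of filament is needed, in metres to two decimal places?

49.78 m

Extruded volume: 362/1.14 = 317.5439 cm³ (317543.9 mm³).
Filament cross-section = π × (2.85/2)² = 6.3794 mm².
L = V/A = 317543.9/6.3794 = 49776.45 mm → 49.78 m.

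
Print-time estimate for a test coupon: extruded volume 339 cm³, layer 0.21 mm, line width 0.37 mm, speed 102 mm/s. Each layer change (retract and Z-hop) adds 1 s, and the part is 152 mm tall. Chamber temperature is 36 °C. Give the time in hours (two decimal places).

Extrusion cross-section = 0.21 × 0.37, so 0.0777 mm².
Path length: 339000 mm³ / 0.0777 mm² → 4362934.4 mm.
Extrusion time: 4362934.4 / 102 → 42773.9 s.
Number of layers: 152 / 0.21 → 724 (rounded up).
Z-hop total = 724 × 1 = 724 s.
Total = 42773.9 + 724 = 43497.9 s = 12.08 hours.

12.08 hours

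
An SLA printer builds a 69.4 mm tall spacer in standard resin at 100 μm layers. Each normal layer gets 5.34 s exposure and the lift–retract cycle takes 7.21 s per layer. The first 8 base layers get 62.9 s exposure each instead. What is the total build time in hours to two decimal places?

2.55 hours

Layers = ⌈69.4/0.1⌉ = 694.
Burn-in layers = 8 × (62.9 + 7.21) = 560.88 s.
Regular layers = 686 × (5.34 + 7.21), so 8609.3 s.
Total = 560.88 + 8609.3 = 9170.18 s = 2.55 hours.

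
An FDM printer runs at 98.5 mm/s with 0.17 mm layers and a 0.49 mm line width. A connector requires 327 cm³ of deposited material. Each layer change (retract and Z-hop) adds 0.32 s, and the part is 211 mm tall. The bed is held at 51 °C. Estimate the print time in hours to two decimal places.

Line area: 0.17 × 0.49 → 0.0833 mm².
Total extruded path = 327000/0.0833 = 3925570.2 mm.
Print-move time = 3925570.2 / 98.5 = 39853.5 s.
Layers = ⌈211/0.17⌉ = 1242.
Non-print overhead = 1242 × 0.32 = 397.44 s.
Total = 39853.5 + 397.44 = 40250.94 s = 11.18 hours.

11.18 hours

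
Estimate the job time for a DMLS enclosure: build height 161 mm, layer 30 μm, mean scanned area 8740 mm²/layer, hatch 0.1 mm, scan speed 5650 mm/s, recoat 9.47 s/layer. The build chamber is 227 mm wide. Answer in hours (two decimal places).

Layers = ⌈161/0.03⌉ = 5367.
Hatch length per layer: 8740 / 0.1 → 87400 mm.
Laser time per layer: 87400 / 5650 → 15.469 s.
Time per layer: 15.469 + 9.47 → 24.939 s.
5367 layers × 24.939 s/layer = 133847.613 s, i.e. 37.18 hours.

37.18 hours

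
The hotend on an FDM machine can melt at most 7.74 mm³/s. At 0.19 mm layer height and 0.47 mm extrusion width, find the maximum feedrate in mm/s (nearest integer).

A = 0.19 × 0.47 = 0.0893 mm².
Max speed = 7.74 / 0.0893 = 86.67 ≈ 87 mm/s.

87 mm/s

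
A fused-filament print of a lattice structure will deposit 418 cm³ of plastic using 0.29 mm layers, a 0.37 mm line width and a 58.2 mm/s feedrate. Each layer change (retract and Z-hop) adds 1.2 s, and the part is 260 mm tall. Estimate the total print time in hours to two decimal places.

Line area: 0.29 × 0.37 → 0.1073 mm².
Total extruded path = 418000/0.1073 = 3895619.8 mm.
Extrusion time = 3895619.8 / 58.2, so 66935 s.
Layer count = ceil(260 / 0.29) = 897.
Z-hop total: 897 × 1.2 → 1076.4 s.
Altogether 66935 + 1076.4 = 68011.4 s, i.e. 18.89 hours.

18.89 hours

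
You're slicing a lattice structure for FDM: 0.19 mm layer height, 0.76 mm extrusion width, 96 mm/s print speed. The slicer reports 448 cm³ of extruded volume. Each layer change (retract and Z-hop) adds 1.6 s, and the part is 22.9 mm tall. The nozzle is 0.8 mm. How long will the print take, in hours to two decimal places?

9.03 hours

Line area = 0.19 × 0.76 = 0.1444 mm².
Total extruded path = 448000/0.1444 = 3102493.1 mm.
Print-move time: 3102493.1 / 96 → 32317.6 s.
Number of layers: 22.9 / 0.19 → 121 (rounded up).
Layer-change overhead: 121 × 1.6 → 193.6 s.
Altogether 32317.6 + 193.6 = 32511.2 s, i.e. 9.03 hours.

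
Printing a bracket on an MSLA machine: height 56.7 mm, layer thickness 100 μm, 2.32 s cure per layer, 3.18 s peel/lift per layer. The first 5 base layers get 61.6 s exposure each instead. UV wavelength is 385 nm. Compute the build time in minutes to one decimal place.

56.9 minutes

Number of layers: 56.7 / 0.1 → 567 (rounded up).
Burn-in layers: 5 × (61.6 + 3.18) → 323.9 s.
Regular layers = 562 × (2.32 + 3.18) = 3091 s.
Sum: 323.9 + 3091 = 3414.9 s → 56.9 minutes.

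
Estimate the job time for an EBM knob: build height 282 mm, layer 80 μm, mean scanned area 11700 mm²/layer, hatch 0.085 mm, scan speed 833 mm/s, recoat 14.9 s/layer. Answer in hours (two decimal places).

176.39 hours

Layers = ⌈282/0.08⌉ = 3525.
Scan path per layer = 11700 / 0.085, so 137647.1 mm.
Per-layer scan time = 137647.1 / 833, so 165.2426 s.
Time per layer = 165.2426 + 14.9 = 180.1426 s.
Build time = 3525 × 180.1426 = 635002.665 s = 176.39 hours.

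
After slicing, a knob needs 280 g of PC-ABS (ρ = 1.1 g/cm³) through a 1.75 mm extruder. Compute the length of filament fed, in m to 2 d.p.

Extruded volume: 280/1.1 = 254.5455 cm³ (254545.5 mm³).
Cross-section of 1.75 mm filament: π·(1.75/2)² = 2.4053 mm².
Length = 254545.5 / 2.4053 = 105826.92 mm = 105.83 m.

105.83 m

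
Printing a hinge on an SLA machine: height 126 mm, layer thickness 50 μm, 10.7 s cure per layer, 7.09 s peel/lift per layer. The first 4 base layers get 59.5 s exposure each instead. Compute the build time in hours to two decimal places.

Number of layers: 126 / 0.05 → 2520 (rounded up).
Burn-in layers = 4 × (59.5 + 7.09), so 266.36 s.
Remaining layers = 2516 × (10.7 + 7.09), so 44759.64 s.
Sum: 266.36 + 44759.64 = 45026 s → 12.51 hours.

12.51 hours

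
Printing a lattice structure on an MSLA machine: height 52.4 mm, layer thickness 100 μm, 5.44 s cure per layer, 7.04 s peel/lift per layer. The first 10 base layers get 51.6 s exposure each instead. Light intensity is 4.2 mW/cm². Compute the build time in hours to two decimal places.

1.94 hours

Layer count = ceil(52.4 / 0.1) = 524.
Bottom layers = 10 × (51.6 + 7.04), so 586.4 s.
Remaining layers = 514 × (5.44 + 7.04) = 6414.72 s.
Total = 586.4 + 6414.72 = 7001.12 s = 1.94 hours.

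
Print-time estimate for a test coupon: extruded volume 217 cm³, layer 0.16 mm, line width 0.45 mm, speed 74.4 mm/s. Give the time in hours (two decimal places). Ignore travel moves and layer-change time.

Extrusion cross-section = 0.16 × 0.45 = 0.072 mm².
Total extruded path = 217000/0.072 = 3013888.9 mm.
Print-move time: 3013888.9 / 74.4 → 40509.3 s.
That's 40509.3 s → 11.25 hours.

11.25 hours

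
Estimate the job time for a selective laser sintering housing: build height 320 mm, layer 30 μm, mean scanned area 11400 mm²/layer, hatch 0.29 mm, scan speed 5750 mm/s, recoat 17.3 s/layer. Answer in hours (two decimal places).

71.52 hours

Number of layers: 320 / 0.03 → 10667 (rounded up).
Per-layer scan distance: 11400 / 0.29 → 39310.3 mm.
Laser time per layer = 39310.3 / 5750 = 6.8366 s.
Time per layer = 6.8366 + 17.3, so 24.1366 s.
Total: 10667 × 24.1366 s = 257465.1122 s → 71.52 hours.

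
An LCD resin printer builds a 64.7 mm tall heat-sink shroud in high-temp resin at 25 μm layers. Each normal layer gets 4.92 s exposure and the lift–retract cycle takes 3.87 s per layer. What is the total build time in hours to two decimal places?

Number of layers: 64.7 / 0.025 → 2588 (rounded up).
Each layer takes: 4.92 + 3.87 → 8.79 s.
Build time: 2588 × 8.79 s = 22748.52 s, i.e. 6.32 hours.

6.32 hours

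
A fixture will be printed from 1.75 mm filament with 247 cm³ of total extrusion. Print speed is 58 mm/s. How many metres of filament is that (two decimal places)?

Cross-section of 1.75 mm filament: π·(1.75/2)² = 2.4053 mm².
Length = 247 cm³ / 2.4053 mm² = 247000 / 2.4053 = 102689.89 mm = 102.69 m.

102.69 m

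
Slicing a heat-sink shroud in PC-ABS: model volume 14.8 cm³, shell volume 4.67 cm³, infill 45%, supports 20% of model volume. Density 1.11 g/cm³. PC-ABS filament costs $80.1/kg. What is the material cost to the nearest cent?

$1.08

Volume inside the shell = 14.8 − 4.67 = 10.13 cm³.
Infill deposited: 0.45 × 10.13 → 4.5585 cm³.
Support = 0.20 × 14.8 = 2.96 cm³.
Total printed volume: 4.67 + 4.5585 + 2.96 → 12.1885 cm³.
Mass = 12.1885 × 1.11, so 13.529235 g.
At $80.1/kg: 13.529235/1000 × 80.1 = $1.08.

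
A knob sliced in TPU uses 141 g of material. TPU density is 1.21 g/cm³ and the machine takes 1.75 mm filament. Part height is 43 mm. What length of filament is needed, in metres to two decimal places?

48.45 m

Extruded volume: 141/1.21 = 116.5289 cm³ (116528.9 mm³).
Cross-section of 1.75 mm filament: π·(1.75/2)² = 2.4053 mm².
L = V/A = 116528.9/2.4053 = 48446.72 mm → 48.45 m.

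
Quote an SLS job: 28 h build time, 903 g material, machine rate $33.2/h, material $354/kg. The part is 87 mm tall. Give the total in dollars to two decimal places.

Machine cost = 33.2 × 28 = $929.60.
Material charge: 354 × 903/1000 → $319.662.
Total = 929.60 + 319.662 = 1249.262 ≈ $1249.26.

$1249.26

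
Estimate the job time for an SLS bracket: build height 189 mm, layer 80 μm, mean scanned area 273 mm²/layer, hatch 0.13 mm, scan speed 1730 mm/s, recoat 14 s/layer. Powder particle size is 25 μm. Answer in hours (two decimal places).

9.99 hours

Layer count = ceil(189 / 0.08) = 2363.
Scan path per layer = 273 / 0.13, so 2100 mm.
Per-layer scan time: 2100 / 1730 → 1.2139 s.
Time per layer = 1.2139 + 14, so 15.2139 s.
Build time = 2363 × 15.2139 = 35950.4457 s = 9.99 hours.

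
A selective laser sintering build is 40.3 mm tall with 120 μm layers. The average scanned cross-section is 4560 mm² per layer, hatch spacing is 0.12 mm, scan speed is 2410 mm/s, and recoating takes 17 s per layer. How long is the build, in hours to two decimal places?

3.06 hours

Layers = ⌈40.3/0.12⌉ = 336.
Hatch length per layer = 4560 / 0.12 = 38000 mm.
Scan time per layer = 38000 / 2410 = 15.7676 s.
Per-layer time = 15.7676 + 17, so 32.7676 s.
Total: 336 × 32.7676 s = 11009.9136 s → 3.06 hours.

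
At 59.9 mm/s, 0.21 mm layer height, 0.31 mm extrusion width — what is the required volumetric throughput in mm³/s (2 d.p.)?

Bead cross-section = 0.21 × 0.31 = 0.0651 mm².
Volumetric flow = 59.9 × 0.0651 = 3.90 mm³/s.

3.90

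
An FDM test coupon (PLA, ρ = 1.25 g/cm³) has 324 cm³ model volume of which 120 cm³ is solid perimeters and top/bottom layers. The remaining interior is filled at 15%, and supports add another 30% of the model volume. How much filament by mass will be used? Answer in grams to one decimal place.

309.8 g

Interior volume = 324 − 120 = 204 cm³.
Infill volume = 0.15 × 204, so 30.6 cm³.
Support: 0.30 × 324 → 97.2 cm³.
Total printed volume: 120 + 30.6 + 97.2 → 247.8 cm³.
Mass = 247.8 × 1.25 = 309.75 g.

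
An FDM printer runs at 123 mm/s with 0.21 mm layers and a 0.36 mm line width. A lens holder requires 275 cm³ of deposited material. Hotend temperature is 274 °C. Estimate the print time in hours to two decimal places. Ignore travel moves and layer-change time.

8.21 hours

Line area: 0.21 × 0.36 → 0.0756 mm².
Total extruded path = 275000/0.0756 = 3637566.1 mm.
Print-move time: 3637566.1 / 123 → 29573.7 s.
That's 29573.7 s → 8.21 hours.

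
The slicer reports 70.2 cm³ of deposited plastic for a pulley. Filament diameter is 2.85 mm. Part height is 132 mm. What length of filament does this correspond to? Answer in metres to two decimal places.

11.00 m

A = π r² = π × 1.425² = 6.3794 mm².
L = 70200 mm³ / 6.3794 mm² = 11004.17 mm, i.e. 11.00 m.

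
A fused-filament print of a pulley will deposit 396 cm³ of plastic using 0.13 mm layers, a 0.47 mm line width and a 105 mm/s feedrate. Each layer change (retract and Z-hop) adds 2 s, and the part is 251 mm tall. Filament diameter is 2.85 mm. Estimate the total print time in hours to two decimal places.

18.22 hours

Extrusion cross-section = 0.13 × 0.47, so 0.0611 mm².
Toolpath length = 396 cm³ / 0.0611 mm² = 396000 / 0.0611 = 6481178.4 mm.
Print-move time = 6481178.4 / 105 = 61725.5 s.
Layer count = ceil(251 / 0.13) = 1931.
Non-print overhead: 1931 × 2 → 3862 s.
Altogether 61725.5 + 3862 = 65587.5 s, i.e. 18.22 hours.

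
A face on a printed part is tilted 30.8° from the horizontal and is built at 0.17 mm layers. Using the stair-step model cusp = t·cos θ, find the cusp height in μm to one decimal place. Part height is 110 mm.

cos(30.8°) = 0.8590, so cusp = 0.17 × 0.8590 = 0.14603 mm → 146.0 μm.

146.0 μm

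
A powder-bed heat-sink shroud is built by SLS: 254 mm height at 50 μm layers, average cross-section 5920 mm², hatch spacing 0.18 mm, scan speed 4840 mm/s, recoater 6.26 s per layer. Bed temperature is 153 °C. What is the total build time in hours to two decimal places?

18.42 hours

Layers = ⌈254/0.05⌉ = 5080.
Scan path per layer: 5920 / 0.18 → 32888.9 mm.
Per-layer scan time = 32888.9 / 4840, so 6.7952 s.
Time per layer = 6.7952 + 6.26, so 13.0552 s.
Total: 5080 × 13.0552 s = 66320.416 s → 18.42 hours.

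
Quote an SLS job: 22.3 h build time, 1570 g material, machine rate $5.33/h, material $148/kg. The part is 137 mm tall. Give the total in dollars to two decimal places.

Time charge: 5.33 × 22.3 → $118.859.
Material cost: 148 × 1570/1000 → $232.36.
Total = 118.859 + 232.36 = 351.219 ≈ $351.22.

$351.22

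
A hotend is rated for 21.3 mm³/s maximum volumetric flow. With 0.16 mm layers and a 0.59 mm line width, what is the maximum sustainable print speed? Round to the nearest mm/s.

Bead cross-section = 0.16 × 0.59 = 0.0944 mm².
v_max = Q/A = 21.3/0.0944 = 225.64 mm/s → 226 mm/s.

226 mm/s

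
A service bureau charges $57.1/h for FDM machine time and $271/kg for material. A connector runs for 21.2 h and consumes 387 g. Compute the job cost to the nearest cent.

Time charge = 57.1 × 21.2 = $1210.52.
Feedstock cost = 271 × 387/1000, so $104.877.
Job cost: 1210.52 + 104.877 = 1315.397 ≈ $1315.40.

$1315.40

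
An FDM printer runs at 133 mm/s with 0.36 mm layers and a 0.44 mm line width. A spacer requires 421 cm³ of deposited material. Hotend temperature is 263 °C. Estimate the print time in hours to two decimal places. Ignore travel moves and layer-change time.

5.55 hours

Bead cross-section = 0.36 × 0.44, so 0.1584 mm².
Path length: 421000 mm³ / 0.1584 mm² → 2657828.3 mm.
Extrusion time = 2657828.3 / 133 = 19983.7 s.
Converting: 19983.7 s = 5.55 hours.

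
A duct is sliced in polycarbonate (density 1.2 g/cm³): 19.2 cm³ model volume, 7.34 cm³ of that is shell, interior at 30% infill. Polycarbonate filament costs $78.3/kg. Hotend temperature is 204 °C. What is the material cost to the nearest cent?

Interior volume: 19.2 − 7.34 → 11.86 cm³.
Deposited infill = 0.30 × 11.86, so 3.558 cm³.
Deposited volume = 7.34 + 3.558 = 10.898 cm³.
Mass: 10.898 × 1.2 → 13.0776 g.
At $78.3/kg: 13.0776/1000 × 78.3 = $1.02.

$1.02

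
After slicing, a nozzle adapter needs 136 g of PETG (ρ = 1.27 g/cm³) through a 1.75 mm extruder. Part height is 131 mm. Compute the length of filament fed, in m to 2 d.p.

44.52 m

Extruded volume: 136/1.27 = 107.0866 cm³ (107086.6 mm³).
Filament cross-section = π × (1.75/2)² = 2.4053 mm².
Length = 107086.6 / 2.4053 = 44521.1 mm = 44.52 m.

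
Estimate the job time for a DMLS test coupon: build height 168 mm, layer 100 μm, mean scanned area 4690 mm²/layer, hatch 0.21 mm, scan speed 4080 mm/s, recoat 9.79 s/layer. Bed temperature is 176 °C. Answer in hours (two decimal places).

7.12 hours

Layer count = ceil(168 / 0.1) = 1680.
Hatch length per layer = 4690 / 0.21 = 22333.3 mm.
Scan time per layer: 22333.3 / 4080 → 5.4738 s.
Layer cycle: 5.4738 + 9.79 → 15.2638 s.
1680 layers × 15.2638 s/layer = 25643.184 s, i.e. 7.12 hours.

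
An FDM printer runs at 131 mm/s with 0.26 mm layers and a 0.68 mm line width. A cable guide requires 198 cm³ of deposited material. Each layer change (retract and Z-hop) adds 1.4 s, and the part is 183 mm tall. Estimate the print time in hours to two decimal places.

2.65 hours

Extrusion cross-section = 0.26 × 0.68, so 0.1768 mm².
Path length: 198000 mm³ / 0.1768 mm² → 1119909.5 mm.
Extrusion time = 1119909.5 / 131 = 8548.9 s.
Layer count = ceil(183 / 0.26) = 704.
Non-print overhead = 704 × 1.4 = 985.6 s.
Total = 8548.9 + 985.6 = 9534.5 s = 2.65 hours.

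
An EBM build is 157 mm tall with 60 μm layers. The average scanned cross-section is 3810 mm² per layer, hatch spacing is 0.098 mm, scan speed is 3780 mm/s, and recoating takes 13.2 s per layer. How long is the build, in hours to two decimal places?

Layers = ⌈157/0.06⌉ = 2617.
Hatch length per layer = 3810 / 0.098, so 38877.6 mm.
Beam time per layer = 38877.6 / 3780, so 10.2851 s.
Time per layer: 10.2851 + 13.2 → 23.4851 s.
Build time = 2617 × 23.4851 = 61460.5067 s = 17.07 hours.

17.07 hours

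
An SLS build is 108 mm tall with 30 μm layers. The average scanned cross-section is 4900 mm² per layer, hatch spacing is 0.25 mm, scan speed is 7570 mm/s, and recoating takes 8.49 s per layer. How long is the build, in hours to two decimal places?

11.08 hours

Layers = ⌈108/0.03⌉ = 3600.
Scan path per layer = 4900 / 0.25 = 19600 mm.
Laser time per layer = 19600 / 7570, so 2.5892 s.
Time per layer = 2.5892 + 8.49 = 11.0792 s.
Build time = 3600 × 11.0792 = 39885.12 s = 11.08 hours.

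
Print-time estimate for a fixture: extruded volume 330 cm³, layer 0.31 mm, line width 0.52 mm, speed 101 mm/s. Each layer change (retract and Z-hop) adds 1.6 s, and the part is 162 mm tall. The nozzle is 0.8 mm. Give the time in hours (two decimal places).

Line area: 0.31 × 0.52 → 0.1612 mm².
Path length: 330000 mm³ / 0.1612 mm² → 2047146.4 mm.
Print-move time: 2047146.4 / 101 → 20268.8 s.
Layers = ⌈162/0.31⌉ = 523.
Layer-change overhead = 523 × 1.6, so 836.8 s.
Altogether 20268.8 + 836.8 = 21105.6 s, i.e. 5.86 hours.

5.86 hours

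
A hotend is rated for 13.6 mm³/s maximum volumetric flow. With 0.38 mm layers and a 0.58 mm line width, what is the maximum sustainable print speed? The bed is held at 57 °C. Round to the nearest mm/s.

62 mm/s

Extrusion cross-section = 0.38 × 0.58 = 0.2204 mm².
v_max = Q/A = 13.6/0.2204 = 61.71 mm/s → 62 mm/s.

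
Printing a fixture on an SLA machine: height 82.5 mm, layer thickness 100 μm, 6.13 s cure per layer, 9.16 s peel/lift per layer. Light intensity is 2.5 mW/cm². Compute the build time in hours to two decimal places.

3.50 hours

Layer count = ceil(82.5 / 0.1) = 825.
Per-layer time = 6.13 + 9.16, so 15.29 s.
Build time: 825 × 15.29 s = 12614.25 s, i.e. 3.50 hours.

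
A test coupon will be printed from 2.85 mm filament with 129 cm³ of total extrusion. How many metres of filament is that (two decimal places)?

20.22 m

Filament cross-section = π × (2.85/2)² = 6.3794 mm².
Length = 129 cm³ / 6.3794 mm² = 129000 / 6.3794 = 20221.34 mm = 20.22 m.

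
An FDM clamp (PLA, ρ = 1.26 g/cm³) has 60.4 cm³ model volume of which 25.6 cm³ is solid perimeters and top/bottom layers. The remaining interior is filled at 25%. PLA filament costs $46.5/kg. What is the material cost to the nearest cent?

Interior volume: 60.4 − 25.6 → 34.8 cm³.
Deposited infill: 0.25 × 34.8 → 8.7 cm³.
Total extruded = 25.6 + 8.7, so 34.3 cm³.
Mass: 34.3 × 1.26 → 43.218 g.
Cost = 43.218 g / 1000 × $46.5/kg = $2.01.

$2.01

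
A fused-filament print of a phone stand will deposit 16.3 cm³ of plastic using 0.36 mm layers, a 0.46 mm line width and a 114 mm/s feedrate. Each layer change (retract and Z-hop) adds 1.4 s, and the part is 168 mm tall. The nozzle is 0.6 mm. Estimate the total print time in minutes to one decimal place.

Line area = 0.36 × 0.46, so 0.1656 mm².
Total extruded path = 16300/0.1656 = 98430 mm.
Extrusion time = 98430 / 114, so 863.4 s.
Number of layers: 168 / 0.36 → 467 (rounded up).
Z-hop total: 467 × 1.4 → 653.8 s.
Total = 863.4 + 653.8 = 1517.2 s = 25.3 minutes.

25.3 minutes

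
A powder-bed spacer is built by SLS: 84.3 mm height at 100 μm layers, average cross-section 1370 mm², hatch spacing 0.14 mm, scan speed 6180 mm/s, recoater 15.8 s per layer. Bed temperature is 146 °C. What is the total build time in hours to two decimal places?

Number of layers: 84.3 / 0.1 → 843 (rounded up).
Per-layer scan distance: 1370 / 0.14 → 9785.7 mm.
Per-layer scan time: 9785.7 / 6180 → 1.5834 s.
Time per layer = 1.5834 + 15.8, so 17.3834 s.
Build time = 843 × 17.3834 = 14654.2062 s = 4.07 hours.

4.07 hours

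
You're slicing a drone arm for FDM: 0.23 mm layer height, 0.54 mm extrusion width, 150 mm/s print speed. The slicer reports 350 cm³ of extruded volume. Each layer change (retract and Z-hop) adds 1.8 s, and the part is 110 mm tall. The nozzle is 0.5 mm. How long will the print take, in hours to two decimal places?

Line area = 0.23 × 0.54 = 0.1242 mm².
Total extruded path = 350000/0.1242 = 2818035.4 mm.
Extrusion time = 2818035.4 / 150, so 18786.9 s.
Layers = ⌈110/0.23⌉ = 479.
Z-hop total = 479 × 1.8 = 862.2 s.
Altogether 18786.9 + 862.2 = 19649.1 s, i.e. 5.46 hours.

5.46 hours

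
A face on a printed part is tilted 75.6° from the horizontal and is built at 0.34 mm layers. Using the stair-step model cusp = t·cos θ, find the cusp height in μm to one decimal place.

h_c = t·cos θ = 0.34 × 0.2487 = 0.084558 mm (84.6 μm).

84.6 μm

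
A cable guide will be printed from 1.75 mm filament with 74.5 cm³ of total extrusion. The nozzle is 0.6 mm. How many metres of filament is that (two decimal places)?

30.97 m

A = π r² = π × 0.875² = 2.4053 mm².
Length = 74.5 cm³ / 2.4053 mm² = 74500 / 2.4053 = 30973.27 mm = 30.97 m.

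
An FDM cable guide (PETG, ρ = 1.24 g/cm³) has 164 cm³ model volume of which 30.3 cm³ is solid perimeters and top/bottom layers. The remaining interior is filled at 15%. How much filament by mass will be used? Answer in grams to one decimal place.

62.4 g

Volume inside the shell: 164 − 30.3 → 133.7 cm³.
Infill deposited = 0.15 × 133.7, so 20.055 cm³.
Deposited volume: 30.3 + 20.055 → 50.355 cm³.
Mass: 50.355 × 1.24 → 62.4402 g.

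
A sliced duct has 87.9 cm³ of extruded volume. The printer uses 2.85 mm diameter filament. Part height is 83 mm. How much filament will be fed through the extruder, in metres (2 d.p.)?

13.78 m

A = π r² = π × 1.425² = 6.3794 mm².
L = 87900 mm³ / 6.3794 mm² = 13778.73 mm, i.e. 13.78 m.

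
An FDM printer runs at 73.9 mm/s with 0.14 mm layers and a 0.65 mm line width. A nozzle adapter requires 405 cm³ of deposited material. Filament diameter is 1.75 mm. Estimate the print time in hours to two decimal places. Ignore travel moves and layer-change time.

16.73 hours

Extrusion cross-section = 0.14 × 0.65, so 0.091 mm².
Path length: 405000 mm³ / 0.091 mm² → 4450549.5 mm.
Extrusion time = 4450549.5 / 73.9 = 60223.9 s.
In the requested units: 60223.9 s = 16.73 hours.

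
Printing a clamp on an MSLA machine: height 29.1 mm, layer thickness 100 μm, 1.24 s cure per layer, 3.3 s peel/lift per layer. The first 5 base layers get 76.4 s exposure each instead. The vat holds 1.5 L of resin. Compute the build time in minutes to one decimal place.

28.3 minutes

Layer count = ceil(29.1 / 0.1) = 291.
Bottom layers = 5 × (76.4 + 3.3), so 398.5 s.
Normal layers: 286 × (1.24 + 3.3) → 1298.44 s.
Total = 398.5 + 1298.44 = 1696.94 s = 28.3 minutes.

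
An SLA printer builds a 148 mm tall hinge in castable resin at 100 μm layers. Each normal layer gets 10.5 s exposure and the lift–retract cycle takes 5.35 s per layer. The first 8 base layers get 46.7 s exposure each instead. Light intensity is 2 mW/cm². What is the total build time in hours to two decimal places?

Layer count = ceil(148 / 0.1) = 1480.
Base layers: 8 × (46.7 + 5.35) → 416.4 s.
Regular layers = 1472 × (10.5 + 5.35) = 23331.2 s.
Sum: 416.4 + 23331.2 = 23747.6 s → 6.60 hours.

6.60 hours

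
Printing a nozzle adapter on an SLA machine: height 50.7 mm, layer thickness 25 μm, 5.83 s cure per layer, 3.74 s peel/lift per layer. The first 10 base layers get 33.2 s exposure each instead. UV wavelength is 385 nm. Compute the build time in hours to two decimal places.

Layer count = ceil(50.7 / 0.025) = 2028.
Burn-in layers = 10 × (33.2 + 3.74) = 369.4 s.
Regular layers = 2018 × (5.83 + 3.74), so 19312.26 s.
Sum: 369.4 + 19312.26 = 19681.66 s → 5.47 hours.

5.47 hours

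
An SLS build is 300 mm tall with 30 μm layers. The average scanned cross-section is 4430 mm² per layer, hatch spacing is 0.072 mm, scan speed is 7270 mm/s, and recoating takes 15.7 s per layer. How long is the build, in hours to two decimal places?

67.12 hours

Layer count = ceil(300 / 0.03) = 10000.
Hatch length per layer: 4430 / 0.072 → 61527.8 mm.
Laser time per layer: 61527.8 / 7270 → 8.4632 s.
Time per layer = 8.4632 + 15.7, so 24.1632 s.
10000 layers × 24.1632 s/layer = 241632 s, i.e. 67.12 hours.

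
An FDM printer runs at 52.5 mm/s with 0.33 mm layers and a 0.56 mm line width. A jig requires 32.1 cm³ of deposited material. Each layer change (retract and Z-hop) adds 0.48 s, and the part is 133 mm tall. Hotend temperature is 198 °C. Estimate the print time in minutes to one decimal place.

58.4 minutes

Bead cross-section = 0.33 × 0.56 = 0.1848 mm².
Path length: 32100 mm³ / 0.1848 mm² → 173701.3 mm.
Extrusion time = 173701.3 / 52.5 = 3308.6 s.
Layers = ⌈133/0.33⌉ = 404.
Layer-change overhead: 404 × 0.48 → 193.92 s.
Altogether 3308.6 + 193.92 = 3502.52 s, i.e. 58.4 minutes.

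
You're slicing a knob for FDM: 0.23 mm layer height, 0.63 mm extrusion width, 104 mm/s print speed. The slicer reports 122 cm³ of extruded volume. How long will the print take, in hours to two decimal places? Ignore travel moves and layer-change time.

2.25 hours

Line area = 0.23 × 0.63, so 0.1449 mm².
Total extruded path = 122000/0.1449 = 841960 mm.
Extrusion time = 841960 / 104, so 8095.8 s.
That's 8095.8 s → 2.25 hours.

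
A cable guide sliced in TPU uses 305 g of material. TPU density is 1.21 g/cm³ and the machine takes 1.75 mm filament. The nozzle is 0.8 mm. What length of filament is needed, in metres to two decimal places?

104.80 m

Volume = 305 g / 1.21 g·cm⁻³ = 252.0661 cm³ = 252066.1 mm³.
Filament cross-section = π × (1.75/2)² = 2.4053 mm².
L = V/A = 252066.1/2.4053 = 104796.12 mm → 104.80 m.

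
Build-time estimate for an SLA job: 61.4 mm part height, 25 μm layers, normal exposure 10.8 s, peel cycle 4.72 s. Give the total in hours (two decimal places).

Layers = ⌈61.4/0.025⌉ = 2456.
Each layer takes = 10.8 + 4.72 = 15.52 s.
Build time: 2456 × 15.52 s = 38117.12 s, i.e. 10.59 hours.

10.59 hours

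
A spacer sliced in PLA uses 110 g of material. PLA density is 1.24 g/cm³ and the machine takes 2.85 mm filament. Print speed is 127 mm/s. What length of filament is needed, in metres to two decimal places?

Volume = 110 g / 1.24 g·cm⁻³ = 88.7097 cm³ = 88709.7 mm³.
A = π r² = π × 1.425² = 6.3794 mm².
L = V/A = 88709.7/6.3794 = 13905.65 mm → 13.91 m.

13.91 m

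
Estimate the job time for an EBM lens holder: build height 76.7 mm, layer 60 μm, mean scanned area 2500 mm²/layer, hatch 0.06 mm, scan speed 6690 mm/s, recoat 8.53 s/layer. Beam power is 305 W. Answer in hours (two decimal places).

5.24 hours

Layer count = ceil(76.7 / 0.06) = 1279.
Scan path per layer = 2500 / 0.06 = 41666.7 mm.
Beam time per layer = 41666.7 / 6690 = 6.2282 s.
Layer cycle: 6.2282 + 8.53 → 14.7582 s.
1279 layers × 14.7582 s/layer = 18875.7378 s, i.e. 5.24 hours.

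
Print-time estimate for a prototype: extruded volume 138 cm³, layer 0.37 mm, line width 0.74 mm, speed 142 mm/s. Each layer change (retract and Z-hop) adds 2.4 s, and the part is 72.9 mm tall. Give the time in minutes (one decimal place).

Bead cross-section = 0.37 × 0.74, so 0.2738 mm².
Path length: 138000 mm³ / 0.2738 mm² → 504017.5 mm.
Extrusion time = 504017.5 / 142 = 3549.4 s.
Number of layers: 72.9 / 0.37 → 198 (rounded up).
Layer-change overhead = 198 × 2.4 = 475.2 s.
Altogether 3549.4 + 475.2 = 4024.6 s, i.e. 67.1 minutes.

67.1 minutes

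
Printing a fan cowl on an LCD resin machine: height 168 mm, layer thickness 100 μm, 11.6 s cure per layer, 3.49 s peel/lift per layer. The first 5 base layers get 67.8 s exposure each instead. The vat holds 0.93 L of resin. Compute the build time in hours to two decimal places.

7.12 hours

Layer count = ceil(168 / 0.1) = 1680.
Bottom layers = 5 × (67.8 + 3.49), so 356.45 s.
Remaining layers: 1675 × (11.6 + 3.49) → 25275.75 s.
Total = 356.45 + 25275.75 = 25632.2 s = 7.12 hours.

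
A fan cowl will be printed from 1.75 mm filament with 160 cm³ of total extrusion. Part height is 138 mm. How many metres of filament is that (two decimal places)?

Cross-section of 1.75 mm filament: π·(1.75/2)² = 2.4053 mm².
L = 160000 mm³ / 2.4053 mm² = 66519.77 mm, i.e. 66.52 m.

66.52 m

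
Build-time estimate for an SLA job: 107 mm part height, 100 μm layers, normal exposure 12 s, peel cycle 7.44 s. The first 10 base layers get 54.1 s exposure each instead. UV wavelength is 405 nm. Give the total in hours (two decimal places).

Number of layers: 107 / 0.1 → 1070 (rounded up).
Base layers = 10 × (54.1 + 7.44) = 615.4 s.
Normal layers = 1060 × (12 + 7.44), so 20606.4 s.
Total = 615.4 + 20606.4 = 21221.8 s = 5.89 hours.

5.89 hours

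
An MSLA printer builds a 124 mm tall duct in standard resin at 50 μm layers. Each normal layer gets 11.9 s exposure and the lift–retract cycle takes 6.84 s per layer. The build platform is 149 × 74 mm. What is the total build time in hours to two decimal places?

Layers = ⌈124/0.05⌉ = 2480.
Per-layer time = 11.9 + 6.84 = 18.74 s.
Build time: 2480 × 18.74 s = 46475.2 s, i.e. 12.91 hours.

12.91 hours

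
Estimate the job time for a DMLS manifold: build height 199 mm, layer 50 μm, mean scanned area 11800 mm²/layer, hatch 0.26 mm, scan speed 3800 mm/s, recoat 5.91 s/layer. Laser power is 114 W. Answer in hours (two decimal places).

19.74 hours

Layers = ⌈199/0.05⌉ = 3980.
Per-layer scan distance = 11800 / 0.26 = 45384.6 mm.
Laser time per layer = 45384.6 / 3800 = 11.9433 s.
Time per layer = 11.9433 + 5.91, so 17.8533 s.
3980 layers × 17.8533 s/layer = 71056.134 s, i.e. 19.74 hours.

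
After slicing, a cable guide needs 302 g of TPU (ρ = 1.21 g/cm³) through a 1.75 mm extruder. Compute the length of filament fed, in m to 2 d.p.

Extruded volume: 302/1.21 = 249.5868 cm³ (249586.8 mm³).
A = π r² = π × 0.875² = 2.4053 mm².
Length = 249586.8 / 2.4053 = 103765.35 mm = 103.77 m.

103.77 m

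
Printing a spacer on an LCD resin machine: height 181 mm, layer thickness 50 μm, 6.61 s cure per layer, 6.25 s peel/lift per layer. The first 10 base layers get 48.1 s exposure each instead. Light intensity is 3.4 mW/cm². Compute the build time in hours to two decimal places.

Layers = ⌈181/0.05⌉ = 3620.
Bottom layers = 10 × (48.1 + 6.25) = 543.5 s.
Regular layers: 3610 × (6.61 + 6.25) → 46424.6 s.
Total = 543.5 + 46424.6 = 46968.1 s = 13.05 hours.

13.05 hours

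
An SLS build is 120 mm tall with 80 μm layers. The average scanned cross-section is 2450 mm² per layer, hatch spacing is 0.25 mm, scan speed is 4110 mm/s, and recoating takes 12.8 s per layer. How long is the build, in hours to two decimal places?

6.33 hours

Layer count = ceil(120 / 0.08) = 1500.
Hatch length per layer = 2450 / 0.25 = 9800 mm.
Laser time per layer: 9800 / 4110 → 2.3844 s.
Layer cycle = 2.3844 + 12.8 = 15.1844 s.
Total: 1500 × 15.1844 s = 22776.6 s → 6.33 hours.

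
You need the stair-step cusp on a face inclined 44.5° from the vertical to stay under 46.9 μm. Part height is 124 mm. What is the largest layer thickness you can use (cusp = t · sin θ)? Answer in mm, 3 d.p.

t = h_c / sin θ = 0.0469 / 0.7009 = 0.067 mm.

0.067 mm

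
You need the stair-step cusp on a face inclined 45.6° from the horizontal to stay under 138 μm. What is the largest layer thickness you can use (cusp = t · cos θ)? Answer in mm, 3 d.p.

Layer height = cusp / cos(45.6°) = 0.138 / 0.6997 = 0.197 mm.

0.197 mm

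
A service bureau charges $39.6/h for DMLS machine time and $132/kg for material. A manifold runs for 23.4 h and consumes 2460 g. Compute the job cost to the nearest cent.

Machine-time cost = 39.6 × 23.4 = $926.64.
Material cost = 132 × 2460/1000, so $324.72.
Total = 926.64 + 324.72 = $1251.36.

$1251.36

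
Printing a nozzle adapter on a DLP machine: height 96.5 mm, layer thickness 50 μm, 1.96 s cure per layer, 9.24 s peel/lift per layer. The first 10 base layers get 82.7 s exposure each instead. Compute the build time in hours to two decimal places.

Number of layers: 96.5 / 0.05 → 1930 (rounded up).
Base layers = 10 × (82.7 + 9.24) = 919.4 s.
Regular layers: 1920 × (1.96 + 9.24) → 21504 s.
Total = 919.4 + 21504 = 22423.4 s = 6.23 hours.

6.23 hours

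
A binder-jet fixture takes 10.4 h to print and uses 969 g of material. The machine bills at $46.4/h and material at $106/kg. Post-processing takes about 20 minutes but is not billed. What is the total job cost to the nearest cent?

Time charge = 46.4 × 10.4 = $482.56.
Feedstock cost: 106 × 969/1000 → $102.714.
Total = 482.56 + 102.714 = 585.274 ≈ $585.27.

$585.27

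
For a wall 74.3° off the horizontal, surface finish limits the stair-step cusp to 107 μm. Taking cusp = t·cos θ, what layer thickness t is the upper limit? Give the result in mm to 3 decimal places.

cos(74.3°) = 0.2706; t_max = 0.107/0.2706 = 0.395 mm.

0.395 mm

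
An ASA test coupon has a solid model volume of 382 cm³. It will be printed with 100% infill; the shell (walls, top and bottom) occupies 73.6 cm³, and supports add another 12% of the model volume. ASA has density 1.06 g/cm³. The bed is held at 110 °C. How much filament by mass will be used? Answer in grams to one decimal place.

453.5 g

Volume inside the shell: 382 − 73.6 → 308.4 cm³.
Infill deposited: 1.00 × 308.4 → 308.4 cm³.
Support = 0.12 × 382, so 45.84 cm³.
Total printed volume: 73.6 + 308.4 + 45.84 → 427.84 cm³.
Mass = 427.84 × 1.06, so 453.5104 g.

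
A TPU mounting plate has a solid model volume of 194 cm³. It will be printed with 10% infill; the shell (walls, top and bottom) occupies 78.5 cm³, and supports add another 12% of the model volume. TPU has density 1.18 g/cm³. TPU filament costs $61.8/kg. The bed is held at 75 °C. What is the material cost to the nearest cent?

$8.26

Interior volume = 194 − 78.5, so 115.5 cm³.
Infill volume = 0.10 × 115.5, so 11.55 cm³.
Support: 0.12 × 194 → 23.28 cm³.
Deposited volume = 78.5 + 11.55 + 23.28, so 113.33 cm³.
Mass = 113.33 × 1.18, so 133.7294 g.
At $61.8/kg: 133.7294/1000 × 61.8 = $8.26.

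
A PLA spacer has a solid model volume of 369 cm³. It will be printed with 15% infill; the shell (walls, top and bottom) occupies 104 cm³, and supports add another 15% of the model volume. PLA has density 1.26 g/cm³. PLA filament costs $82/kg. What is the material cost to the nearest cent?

$20.57

Interior volume = 369 − 104 = 265 cm³.
Infill deposited: 0.15 × 265 → 39.75 cm³.
Support = 0.15 × 369 = 55.35 cm³.
Total extruded = 104 + 39.75 + 55.35 = 199.1 cm³.
Mass = 199.1 × 1.26 = 250.866 g.
Cost = 250.866 g / 1000 × $82/kg = $20.57.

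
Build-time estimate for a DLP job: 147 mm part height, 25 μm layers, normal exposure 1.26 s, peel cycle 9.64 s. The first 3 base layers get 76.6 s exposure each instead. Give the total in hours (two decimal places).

17.87 hours

Number of layers: 147 / 0.025 → 5880 (rounded up).
Burn-in layers = 3 × (76.6 + 9.64) = 258.72 s.
Normal layers = 5877 × (1.26 + 9.64) = 64059.3 s.
Total = 258.72 + 64059.3 = 64318.02 s = 17.87 hours.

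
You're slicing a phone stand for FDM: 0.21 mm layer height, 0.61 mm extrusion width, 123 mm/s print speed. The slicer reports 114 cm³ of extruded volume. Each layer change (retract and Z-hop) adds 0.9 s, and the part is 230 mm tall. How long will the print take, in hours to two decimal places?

Line area = 0.21 × 0.61 = 0.1281 mm².
Toolpath length = 114 cm³ / 0.1281 mm² = 114000 / 0.1281 = 889929.7 mm.
Extrusion time = 889929.7 / 123 = 7235.2 s.
Layers = ⌈230/0.21⌉ = 1096.
Layer-change overhead = 1096 × 0.9 = 986.4 s.
Total = 7235.2 + 986.4 = 8221.6 s = 2.28 hours.

2.28 hours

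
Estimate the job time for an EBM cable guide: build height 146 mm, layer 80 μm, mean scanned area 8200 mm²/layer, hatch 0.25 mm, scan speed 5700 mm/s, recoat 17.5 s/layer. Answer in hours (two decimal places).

Number of layers: 146 / 0.08 → 1825 (rounded up).
Per-layer scan distance = 8200 / 0.25 = 32800 mm.
Scan time per layer = 32800 / 5700, so 5.7544 s.
Layer cycle = 5.7544 + 17.5 = 23.2544 s.
1825 layers × 23.2544 s/layer = 42439.28 s, i.e. 11.79 hours.

11.79 hours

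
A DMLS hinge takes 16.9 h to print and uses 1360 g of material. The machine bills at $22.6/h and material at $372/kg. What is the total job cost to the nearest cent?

Machine-time cost = 22.6 × 16.9 = $381.94.
Material charge = 372 × 1360/1000 = $505.92.
Total = 381.94 + 505.92 = $887.86.

$887.86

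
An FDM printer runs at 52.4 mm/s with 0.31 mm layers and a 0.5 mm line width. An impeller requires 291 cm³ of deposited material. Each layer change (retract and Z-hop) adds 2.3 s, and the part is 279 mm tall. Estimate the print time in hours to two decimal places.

10.53 hours

Line area: 0.31 × 0.5 → 0.155 mm².
Path length: 291000 mm³ / 0.155 mm² → 1877419.4 mm.
Extrusion time = 1877419.4 / 52.4 = 35828.6 s.
Number of layers: 279 / 0.31 → 900 (rounded up).
Non-print overhead = 900 × 2.3 = 2070 s.
Total = 35828.6 + 2070 = 37898.6 s = 10.53 hours.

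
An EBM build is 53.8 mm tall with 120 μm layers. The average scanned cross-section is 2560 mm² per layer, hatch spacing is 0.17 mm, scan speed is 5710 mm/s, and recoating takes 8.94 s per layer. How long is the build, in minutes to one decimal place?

86.6 minutes

Layers = ⌈53.8/0.12⌉ = 449.
Per-layer scan distance = 2560 / 0.17 = 15058.8 mm.
Per-layer scan time = 15058.8 / 5710 = 2.6373 s.
Per-layer time = 2.6373 + 8.94, so 11.5773 s.
Build time = 449 × 11.5773 = 5198.2077 s = 86.6 minutes.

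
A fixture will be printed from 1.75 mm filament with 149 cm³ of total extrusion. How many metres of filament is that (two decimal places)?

Filament cross-section = π × (1.75/2)² = 2.4053 mm².
Length = 149 cm³ / 2.4053 mm² = 149000 / 2.4053 = 61946.53 mm = 61.95 m.

61.95 m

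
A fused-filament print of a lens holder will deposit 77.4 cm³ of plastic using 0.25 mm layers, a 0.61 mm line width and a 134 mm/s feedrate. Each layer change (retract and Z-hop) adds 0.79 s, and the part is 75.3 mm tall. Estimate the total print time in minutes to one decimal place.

67.1 minutes

Extrusion cross-section = 0.25 × 0.61, so 0.1525 mm².
Path length: 77400 mm³ / 0.1525 mm² → 507541 mm.
Extrusion time: 507541 / 134 → 3787.6 s.
Layers = ⌈75.3/0.25⌉ = 302.
Layer-change overhead = 302 × 0.79, so 238.58 s.
Altogether 3787.6 + 238.58 = 4026.18 s, i.e. 67.1 minutes.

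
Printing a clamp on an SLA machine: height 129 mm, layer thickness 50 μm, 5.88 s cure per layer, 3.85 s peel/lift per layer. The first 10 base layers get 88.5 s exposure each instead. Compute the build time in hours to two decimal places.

7.20 hours

Layer count = ceil(129 / 0.05) = 2580.
Bottom layers = 10 × (88.5 + 3.85), so 923.5 s.
Regular layers: 2570 × (5.88 + 3.85) → 25006.1 s.
Total = 923.5 + 25006.1 = 25929.6 s = 7.20 hours.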